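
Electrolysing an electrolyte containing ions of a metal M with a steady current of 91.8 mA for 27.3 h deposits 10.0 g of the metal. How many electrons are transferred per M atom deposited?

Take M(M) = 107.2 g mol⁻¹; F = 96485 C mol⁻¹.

1

Q = I·t = 0.09180 A × 98280 s = 9022 C, so n(e⁻) = 9022/96485 = 0.09351 mol.
n(M) deposited = 10.0 / 107.2 = 0.09328 mol.
Electrons per atom = n(e⁻)/n(M) = 0.09351 / 0.09328 = 1.00 ≈ 1, so the ion is M⁺.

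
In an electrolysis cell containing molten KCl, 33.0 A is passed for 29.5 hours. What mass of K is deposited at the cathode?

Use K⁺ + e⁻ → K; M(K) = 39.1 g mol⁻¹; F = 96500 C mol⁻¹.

Q = I·t = 33.00 A × 106200 s = 3505000 C.
n(e⁻) = Q/F = 3505000 / 96500 = 36.32 mol.
K⁺ + e⁻ → K, so n(K) = n(e⁻)/1 = 36.32 mol.
m = n·M = 36.32 × 39.1 = 1420 g.

1420 g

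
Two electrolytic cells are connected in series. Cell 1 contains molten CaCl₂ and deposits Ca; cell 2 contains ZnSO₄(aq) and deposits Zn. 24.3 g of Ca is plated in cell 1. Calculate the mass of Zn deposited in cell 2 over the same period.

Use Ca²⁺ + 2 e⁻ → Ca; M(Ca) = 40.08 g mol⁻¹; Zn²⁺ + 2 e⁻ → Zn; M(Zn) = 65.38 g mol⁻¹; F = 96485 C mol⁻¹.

n(Ca) = 24.3 / 40.08 = 0.6063 mol.
Since Ca²⁺ + 2 e⁻ → Ca, n(e⁻) passed = 2 × 0.6063 = 1.213 mol.
Cells in series carry the same charge, so the same 1.213 mol of electrons passes through cell 2.
Zn²⁺ + 2 e⁻ → Zn, so n(Zn) = 1.213 / 2 = 0.6063 mol.
m(Zn) = 0.6063 × 65.38 = 39.6 g.

39.6 g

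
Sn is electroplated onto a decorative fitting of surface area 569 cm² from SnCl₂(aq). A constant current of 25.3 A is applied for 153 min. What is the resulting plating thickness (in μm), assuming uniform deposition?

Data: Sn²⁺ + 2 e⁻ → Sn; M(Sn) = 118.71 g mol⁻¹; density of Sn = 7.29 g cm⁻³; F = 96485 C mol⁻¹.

Q = I·t = 25.30 × 9180.0 = 232300 C; n(e⁻) = 2.407 mol.
n(Sn) = n(e⁻)/2 = 1.204 mol, so m = 1.204 × 118.71 = 142.9 g.
Volume = m/ρ = 142.9 / 7.29 = 19.60 cm³.
Thickness = V/A = 19.60 / 569 = 0.0344 cm = 344 μm.

344 μm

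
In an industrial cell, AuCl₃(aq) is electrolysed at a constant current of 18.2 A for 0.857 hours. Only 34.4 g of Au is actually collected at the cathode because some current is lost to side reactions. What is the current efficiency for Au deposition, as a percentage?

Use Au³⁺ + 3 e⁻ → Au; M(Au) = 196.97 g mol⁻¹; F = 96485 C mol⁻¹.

Q = I·t = 18.20 × 3085.2 = 56150 C; n(e⁻) = 56150/96485 = 0.5820 mol.
Theoretical n(Au) = n(e⁻)/3 = 0.1940 mol, i.e. m_theo = 0.1940 × 196.97 = 38.21 g.
Efficiency = m_actual / m_theo = 34.4 / 38.21 = 90.0 %.

90.0 %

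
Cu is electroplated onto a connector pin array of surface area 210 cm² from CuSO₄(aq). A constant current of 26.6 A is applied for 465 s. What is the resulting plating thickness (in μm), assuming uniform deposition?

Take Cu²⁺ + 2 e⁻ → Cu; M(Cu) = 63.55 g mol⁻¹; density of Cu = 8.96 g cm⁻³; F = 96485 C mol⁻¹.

21.6 μm

Q = I·t = 26.60 × 465.00 = 12370 C; n(e⁻) = 0.1282 mol.
n(Cu) = n(e⁻)/2 = 0.06410 mol, so m = 0.06410 × 63.55 = 4.073 g.
Volume = m/ρ = 4.073 / 8.96 = 0.4546 cm³.
Thickness = V/A = 0.4546 / 210 = 0.00216 cm = 21.6 μm.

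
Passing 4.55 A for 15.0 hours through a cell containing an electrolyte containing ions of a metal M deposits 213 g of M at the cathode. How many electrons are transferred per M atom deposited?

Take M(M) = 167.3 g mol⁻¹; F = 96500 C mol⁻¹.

Q = I·t = 4.550 A × 54000 s = 245700 C, so n(e⁻) = 245700/96500 = 2.546 mol.
n(M) deposited = 213 / 167.3 = 1.273 mol.
Electrons per atom = n(e⁻)/n(M) = 2.546 / 1.273 = 2.00 ≈ 2, so the ion is M²⁺.

2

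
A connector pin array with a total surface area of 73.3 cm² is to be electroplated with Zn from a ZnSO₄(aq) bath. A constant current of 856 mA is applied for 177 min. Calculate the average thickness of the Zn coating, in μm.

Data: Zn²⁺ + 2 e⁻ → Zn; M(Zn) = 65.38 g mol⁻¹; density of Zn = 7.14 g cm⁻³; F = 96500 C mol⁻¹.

Q = I·t = 0.8560 × 10620 = 9091 C; n(e⁻) = 0.09420 mol.
n(Zn) = n(e⁻)/2 = 0.04710 mol, so m = 0.04710 × 65.38 = 3.080 g.
Volume = m/ρ = 3.080 / 7.14 = 0.4313 cm³.
Thickness = V/A = 0.4313 / 73.3 = 0.00588 cm = 58.8 μm.

58.8 μm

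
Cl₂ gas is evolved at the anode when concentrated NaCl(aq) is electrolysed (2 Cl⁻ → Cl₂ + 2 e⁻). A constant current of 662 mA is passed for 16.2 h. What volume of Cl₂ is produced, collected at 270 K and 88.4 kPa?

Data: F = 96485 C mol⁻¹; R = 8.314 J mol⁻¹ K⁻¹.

5.08 L

Q = I·t = 0.6620 A × 58320 s = 38610 C.
n(e⁻) = Q/F = 38610 / 96485 = 0.4001 mol.
2 electrons are transferred per Cl₂ molecule, so n(Cl₂) = 0.4001 / 2 = 0.2001 mol.
V = nRT/P = (0.2001 × 8.314 × 270) / (88.4 × 10³ Pa) = 0.00508 m³ = 5.08 L.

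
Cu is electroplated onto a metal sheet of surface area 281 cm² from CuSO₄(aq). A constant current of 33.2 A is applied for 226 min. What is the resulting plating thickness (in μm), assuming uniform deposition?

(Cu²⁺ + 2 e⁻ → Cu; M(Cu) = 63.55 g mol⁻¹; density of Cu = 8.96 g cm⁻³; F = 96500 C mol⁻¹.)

Q = I·t = 33.20 × 13560 = 450200 C; n(e⁻) = 4.665 mol.
n(Cu) = n(e⁻)/2 = 2.333 mol, so m = 2.333 × 63.55 = 148.2 g.
Volume = m/ρ = 148.2 / 8.96 = 16.54 cm³.
Thickness = V/A = 16.54 / 281 = 0.0589 cm = 589 μm.

589 μm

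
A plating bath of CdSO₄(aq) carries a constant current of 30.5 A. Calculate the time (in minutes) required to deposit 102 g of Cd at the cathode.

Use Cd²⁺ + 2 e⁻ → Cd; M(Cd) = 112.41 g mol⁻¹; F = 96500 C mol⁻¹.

95.7 min

n(Cd) = m/M = 102 / 112.41 = 0.9074 mol.
Each Cd atom requires 2 electrons, so n(e⁻) = 2 × 0.9074 = 1.815 mol.
Q = n(e⁻)·F = 1.815 × 96500 = 175100 C.
t = Q/I = 175100 / 30.50 A = 5742 s = 95.7 min.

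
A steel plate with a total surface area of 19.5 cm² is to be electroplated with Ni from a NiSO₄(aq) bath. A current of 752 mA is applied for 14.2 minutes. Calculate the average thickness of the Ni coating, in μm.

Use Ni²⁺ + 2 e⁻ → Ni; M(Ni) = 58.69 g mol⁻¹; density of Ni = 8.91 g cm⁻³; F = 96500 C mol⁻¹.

11.2 μm

Q = I·t = 0.7520 × 852.00 = 640.7 C; n(e⁻) = 0.006639 mol.
n(Ni) = n(e⁻)/2 = 0.003320 mol, so m = 0.003320 × 58.69 = 0.1948 g.
Volume = m/ρ = 0.1948 / 8.91 = 0.02187 cm³.
Thickness = V/A = 0.02187 / 19.5 = 0.00112 cm = 11.2 μm.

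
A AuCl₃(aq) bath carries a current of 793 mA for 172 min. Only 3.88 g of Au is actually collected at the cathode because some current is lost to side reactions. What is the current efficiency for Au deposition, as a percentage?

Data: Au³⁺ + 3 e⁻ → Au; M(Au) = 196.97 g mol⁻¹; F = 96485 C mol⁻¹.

Q = I·t = 0.7930 × 10320 = 8184 C; n(e⁻) = 8184/96485 = 0.08482 mol.
Theoretical n(Au) = n(e⁻)/3 = 0.02827 mol, i.e. m_theo = 0.02827 × 196.97 = 5.569 g.
Efficiency = m_actual / m_theo = 3.88 / 5.569 = 69.7 %.

69.7 %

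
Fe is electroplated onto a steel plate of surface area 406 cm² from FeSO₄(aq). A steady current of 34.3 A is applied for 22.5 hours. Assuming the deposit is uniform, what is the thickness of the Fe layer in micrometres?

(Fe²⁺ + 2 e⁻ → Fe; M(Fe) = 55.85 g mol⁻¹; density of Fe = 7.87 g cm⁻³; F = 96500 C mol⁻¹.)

2520 μm

Q = I·t = 34.30 × 81000 = 2778000 C; n(e⁻) = 28.79 mol.
n(Fe) = n(e⁻)/2 = 14.40 mol, so m = 14.40 × 55.85 = 804.0 g.
Volume = m/ρ = 804.0 / 7.87 = 102.2 cm³.
Thickness = V/A = 102.2 / 406 = 0.252 cm = 2520 μm.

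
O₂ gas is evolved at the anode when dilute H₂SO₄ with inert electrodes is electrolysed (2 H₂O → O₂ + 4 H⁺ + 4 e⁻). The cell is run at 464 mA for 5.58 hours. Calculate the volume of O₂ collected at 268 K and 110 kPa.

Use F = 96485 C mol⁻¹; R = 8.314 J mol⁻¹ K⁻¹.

0.489 L

Q = I·t = 0.4640 A × 20088 s = 9321 C.
n(e⁻) = Q/F = 9321 / 96485 = 0.09660 mol.
4 electrons are transferred per O₂ molecule, so n(O₂) = 0.09660 / 4 = 0.02415 mol.
V = nRT/P = (0.02415 × 8.314 × 268) / (110 × 10³ Pa) = 4.89 × 10⁻⁴ m³ = 0.489 L.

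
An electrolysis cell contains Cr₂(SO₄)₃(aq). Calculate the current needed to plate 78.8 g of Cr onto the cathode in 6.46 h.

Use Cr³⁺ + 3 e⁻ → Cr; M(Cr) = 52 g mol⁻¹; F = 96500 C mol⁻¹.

n(Cr) = 78.8 / 52 = 1.515 mol.
n(e⁻) = 3 × 1.515 = 4.546 mol.
Q = n(e⁻)·F = 4.546 × 96500 = 438700 C.
I = Q/t = 438700 / 23256 s = 18.9 A.

18.9 A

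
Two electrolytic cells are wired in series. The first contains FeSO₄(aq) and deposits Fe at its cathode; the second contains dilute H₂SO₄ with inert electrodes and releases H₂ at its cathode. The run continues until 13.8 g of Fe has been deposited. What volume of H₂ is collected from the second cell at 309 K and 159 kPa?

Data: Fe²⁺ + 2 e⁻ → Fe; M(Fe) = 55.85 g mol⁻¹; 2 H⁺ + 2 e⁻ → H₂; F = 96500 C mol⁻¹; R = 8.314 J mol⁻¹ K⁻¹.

3.99 L

n(Fe) = 13.8 / 55.85 = 0.2471 mol, so n(e⁻) = 2 × 0.2471 = 0.4942 mol.
The cells are in series, so the same 0.4942 mol of electrons passes through the second cell.
2 H⁺ + 2 e⁻ → H₂ — 2 mol e⁻ per mol H₂, so n(H₂) = 0.4942/2 = 0.2471 mol.
V = nRT/P = (0.2471 × 8.314 × 309) / (159 × 10³) = 0.00399 m³ = 3.99 L.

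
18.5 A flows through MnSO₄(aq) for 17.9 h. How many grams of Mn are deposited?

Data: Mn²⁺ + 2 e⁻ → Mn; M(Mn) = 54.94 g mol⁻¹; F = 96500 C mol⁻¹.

339 g

Q = I·t = 18.50 A × 64440 s = 1192000 C.
n(e⁻) = Q/F = 1192000 / 96500 = 12.35 mol.
Mn²⁺ + 2 e⁻ → Mn, so n(Mn) = n(e⁻)/2 = 6.177 mol.
m = n·M = 6.177 × 54.94 = 339 g.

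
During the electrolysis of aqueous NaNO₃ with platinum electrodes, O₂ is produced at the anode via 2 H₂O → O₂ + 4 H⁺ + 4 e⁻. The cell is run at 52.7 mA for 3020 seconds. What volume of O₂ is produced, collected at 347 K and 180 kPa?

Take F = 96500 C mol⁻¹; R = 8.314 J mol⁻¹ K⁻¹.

0.00661 L

Q = I·t = 0.05270 A × 3020.0 s = 159.2 C.
n(e⁻) = Q/F = 159.2 / 96500 = 0.001649 mol.
4 electrons are transferred per O₂ molecule, so n(O₂) = 0.001649 / 4 = 0.0004123 mol.
V = nRT/P = (0.0004123 × 8.314 × 347) / (180 × 10³ Pa) = 6.61 × 10⁻⁶ m³ = 0.00661 L.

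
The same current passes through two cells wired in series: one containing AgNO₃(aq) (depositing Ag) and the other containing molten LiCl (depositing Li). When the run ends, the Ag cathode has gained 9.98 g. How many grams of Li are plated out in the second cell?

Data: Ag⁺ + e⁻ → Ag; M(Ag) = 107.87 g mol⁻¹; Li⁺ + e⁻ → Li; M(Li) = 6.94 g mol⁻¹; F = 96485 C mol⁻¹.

n(Ag) = 9.98 / 107.87 = 0.09252 mol.
Since Ag⁺ + e⁻ → Ag, n(e⁻) passed = 1 × 0.09252 = 0.09252 mol.
Cells in series carry the same charge, so the same 0.09252 mol of electrons passes through cell 2.
Li⁺ + e⁻ → Li, so n(Li) = 0.09252 / 1 = 0.09252 mol.
m(Li) = 0.09252 × 6.94 = 0.642 g.

0.642 g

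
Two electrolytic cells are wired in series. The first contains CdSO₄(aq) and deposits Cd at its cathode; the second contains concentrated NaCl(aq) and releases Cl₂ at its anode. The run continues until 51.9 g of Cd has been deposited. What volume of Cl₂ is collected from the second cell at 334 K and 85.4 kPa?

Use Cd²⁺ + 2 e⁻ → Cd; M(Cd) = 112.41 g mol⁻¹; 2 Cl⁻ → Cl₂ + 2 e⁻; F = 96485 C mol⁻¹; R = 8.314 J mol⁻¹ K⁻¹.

n(Cd) = 51.9 / 112.41 = 0.4617 mol, so n(e⁻) = 2 × 0.4617 = 0.9234 mol.
The cells are in series, so the same 0.9234 mol of electrons passes through the second cell.
2 Cl⁻ → Cl₂ + 2 e⁻ — 2 mol e⁻ per mol Cl₂, so n(Cl₂) = 0.9234/2 = 0.4617 mol.
V = nRT/P = (0.4617 × 8.314 × 334) / (85.4 × 10³) = 0.0150 m³ = 15.0 L.

15.0 L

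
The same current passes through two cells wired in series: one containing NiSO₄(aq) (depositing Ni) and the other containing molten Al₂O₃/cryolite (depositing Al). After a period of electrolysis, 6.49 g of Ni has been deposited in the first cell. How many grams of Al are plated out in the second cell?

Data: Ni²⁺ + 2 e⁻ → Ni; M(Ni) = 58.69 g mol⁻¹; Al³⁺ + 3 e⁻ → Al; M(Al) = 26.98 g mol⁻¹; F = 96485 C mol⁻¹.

n(Ni) = 6.49 / 58.69 = 0.1106 mol.
Since Ni²⁺ + 2 e⁻ → Ni, n(e⁻) passed = 2 × 0.1106 = 0.2212 mol.
Cells in series carry the same charge, so the same 0.2212 mol of electrons passes through cell 2.
Al³⁺ + 3 e⁻ → Al, so n(Al) = 0.2212 / 3 = 0.07372 mol.
m(Al) = 0.07372 × 26.98 = 1.99 g.

1.99 g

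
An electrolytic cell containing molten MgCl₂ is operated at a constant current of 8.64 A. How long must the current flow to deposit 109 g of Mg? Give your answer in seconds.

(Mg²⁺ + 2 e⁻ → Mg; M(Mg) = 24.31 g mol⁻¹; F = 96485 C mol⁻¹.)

n(Mg) = m/M = 109 / 24.31 = 4.484 mol.
Each Mg atom requires 2 electrons, so n(e⁻) = 2 × 4.484 = 8.968 mol.
Q = n(e⁻)·F = 8.968 × 96485 = 865200 C.
t = Q/I = 865200 / 8.640 A = 100100 s.

1.00 × 10⁵ s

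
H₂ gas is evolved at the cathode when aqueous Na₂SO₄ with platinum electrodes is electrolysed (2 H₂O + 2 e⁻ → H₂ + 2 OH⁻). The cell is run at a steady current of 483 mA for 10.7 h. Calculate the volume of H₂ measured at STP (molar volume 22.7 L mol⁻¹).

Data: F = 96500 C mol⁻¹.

2.19 L

Q = I·t = 0.4830 A × 38520 s = 18610 C.
n(e⁻) = Q/F = 18610 / 96500 = 0.1928 mol.
2 electrons are transferred per H₂ molecule, so n(H₂) = 0.1928 / 2 = 0.09640 mol.
V = n × V_m = 0.09640 × 22.7 = 2.19 L.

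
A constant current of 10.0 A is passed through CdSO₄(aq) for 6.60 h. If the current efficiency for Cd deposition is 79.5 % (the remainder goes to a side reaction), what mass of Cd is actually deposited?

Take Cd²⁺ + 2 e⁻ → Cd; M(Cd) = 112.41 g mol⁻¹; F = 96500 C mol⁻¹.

110 g

Q = I·t = 10.00 × 23760 = 237600 C.
n(e⁻) = 237600/96500 = 2.462 mol; theoretically n(Cd) = 2.462/2 = 1.231 mol, m_theo = 138.4 g.
At 79.5 % efficiency, m_actual = 0.795 × 138.4 = 110 g.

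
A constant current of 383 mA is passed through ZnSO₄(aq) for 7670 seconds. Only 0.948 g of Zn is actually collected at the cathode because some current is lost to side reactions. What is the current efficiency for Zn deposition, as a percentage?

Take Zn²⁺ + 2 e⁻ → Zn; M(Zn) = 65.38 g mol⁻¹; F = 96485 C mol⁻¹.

95.2 %

Q = I·t = 0.3830 × 7670.0 = 2938 C; n(e⁻) = 2938/96485 = 0.03045 mol.
Theoretical n(Zn) = n(e⁻)/2 = 0.01522 mol, i.e. m_theo = 0.01522 × 65.38 = 0.9953 g.
Efficiency = m_actual / m_theo = 0.948 / 0.9953 = 95.2 %.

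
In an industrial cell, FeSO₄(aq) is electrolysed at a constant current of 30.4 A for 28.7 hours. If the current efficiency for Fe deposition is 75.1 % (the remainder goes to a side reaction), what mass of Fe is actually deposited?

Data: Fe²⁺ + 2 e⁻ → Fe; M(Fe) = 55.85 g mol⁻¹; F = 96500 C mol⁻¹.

Q = I·t = 30.40 × 103320 = 3141000 C.
n(e⁻) = 3141000/96500 = 32.55 mol; theoretically n(Fe) = 32.55/2 = 16.27 mol, m_theo = 908.9 g.
At 75.1 % efficiency, m_actual = 0.751 × 908.9 = 683 g.

683 g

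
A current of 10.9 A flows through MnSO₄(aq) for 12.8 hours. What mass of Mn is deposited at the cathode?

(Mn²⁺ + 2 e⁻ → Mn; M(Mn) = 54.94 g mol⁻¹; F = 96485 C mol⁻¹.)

143 g

Q = I·t = 10.90 A × 46080 s = 502300 C.
n(e⁻) = Q/F = 502300 / 96485 = 5.206 mol.
Mn²⁺ + 2 e⁻ → Mn, so n(Mn) = n(e⁻)/2 = 2.603 mol.
m = n·M = 2.603 × 54.94 = 143 g.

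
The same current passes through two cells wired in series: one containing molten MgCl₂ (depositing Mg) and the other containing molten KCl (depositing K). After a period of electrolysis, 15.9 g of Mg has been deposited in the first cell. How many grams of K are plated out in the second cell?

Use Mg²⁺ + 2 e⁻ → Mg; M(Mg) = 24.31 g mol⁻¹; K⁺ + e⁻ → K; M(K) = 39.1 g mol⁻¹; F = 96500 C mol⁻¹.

n(Mg) = 15.9 / 24.31 = 0.6541 mol.
Since Mg²⁺ + 2 e⁻ → Mg, n(e⁻) passed = 2 × 0.6541 = 1.308 mol.
Cells in series carry the same charge, so the same 1.308 mol of electrons passes through cell 2.
K⁺ + e⁻ → K, so n(K) = 1.308 / 1 = 1.308 mol.
m(K) = 1.308 × 39.1 = 51.1 g.

51.1 g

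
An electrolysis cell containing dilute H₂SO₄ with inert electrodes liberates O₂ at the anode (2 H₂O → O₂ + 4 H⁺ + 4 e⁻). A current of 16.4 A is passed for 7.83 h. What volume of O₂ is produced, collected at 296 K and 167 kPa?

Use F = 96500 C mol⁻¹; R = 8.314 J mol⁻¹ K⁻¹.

17.6 L

Q = I·t = 16.40 A × 28188 s = 462300 C.
n(e⁻) = Q/F = 462300 / 96500 = 4.790 mol.
4 electrons are transferred per O₂ molecule, so n(O₂) = 4.790 / 4 = 1.198 mol.
V = nRT/P = (1.198 × 8.314 × 296) / (167 × 10³ Pa) = 0.0176 m³ = 17.6 L.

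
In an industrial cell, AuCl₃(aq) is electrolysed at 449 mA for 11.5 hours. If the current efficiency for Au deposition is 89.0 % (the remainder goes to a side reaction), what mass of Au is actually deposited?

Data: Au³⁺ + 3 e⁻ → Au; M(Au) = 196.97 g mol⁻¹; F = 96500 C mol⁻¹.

11.3 g

Q = I·t = 0.4490 × 41400 = 18590 C.
n(e⁻) = 18590/96500 = 0.1926 mol; theoretically n(Au) = 0.1926/3 = 0.06421 mol, m_theo = 12.65 g.
At 89.0 % efficiency, m_actual = 0.890 × 12.65 = 11.3 g.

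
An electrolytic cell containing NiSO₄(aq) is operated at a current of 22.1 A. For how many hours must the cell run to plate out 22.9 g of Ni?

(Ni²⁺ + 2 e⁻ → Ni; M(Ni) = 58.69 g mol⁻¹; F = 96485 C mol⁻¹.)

0.946 h

n(Ni) = m/M = 22.9 / 58.69 = 0.3902 mol.
Each Ni atom requires 2 electrons, so n(e⁻) = 2 × 0.3902 = 0.7804 mol.
Q = n(e⁻)·F = 0.7804 × 96485 = 75290 C.
t = Q/I = 75290 / 22.10 A = 3407 s = 0.946 h.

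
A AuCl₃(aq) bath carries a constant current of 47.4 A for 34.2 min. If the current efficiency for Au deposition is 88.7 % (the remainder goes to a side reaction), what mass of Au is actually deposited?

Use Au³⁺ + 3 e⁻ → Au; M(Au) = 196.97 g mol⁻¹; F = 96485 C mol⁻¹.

58.7 g

Q = I·t = 47.40 × 2052.0 = 97260 C.
n(e⁻) = 97260/96485 = 1.008 mol; theoretically n(Au) = 1.008/3 = 0.3360 mol, m_theo = 66.19 g.
At 88.7 % efficiency, m_actual = 0.887 × 66.19 = 58.7 g.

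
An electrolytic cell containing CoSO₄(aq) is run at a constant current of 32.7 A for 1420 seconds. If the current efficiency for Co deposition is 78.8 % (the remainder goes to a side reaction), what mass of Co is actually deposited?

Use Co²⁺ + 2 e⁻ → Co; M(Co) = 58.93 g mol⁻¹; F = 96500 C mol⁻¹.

Q = I·t = 32.70 × 1420.0 = 46430 C.
n(e⁻) = 46430/96500 = 0.4812 mol; theoretically n(Co) = 0.4812/2 = 0.2406 mol, m_theo = 14.18 g.
At 78.8 % efficiency, m_actual = 0.788 × 14.18 = 11.2 g.

11.2 g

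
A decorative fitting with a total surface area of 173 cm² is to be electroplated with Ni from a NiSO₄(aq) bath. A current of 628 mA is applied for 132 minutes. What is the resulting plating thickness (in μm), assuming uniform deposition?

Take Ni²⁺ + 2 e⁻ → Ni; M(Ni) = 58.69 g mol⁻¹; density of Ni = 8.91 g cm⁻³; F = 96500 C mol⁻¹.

9.81 μm

Q = I·t = 0.6280 × 7920.0 = 4974 C; n(e⁻) = 0.05154 mol.
n(Ni) = n(e⁻)/2 = 0.02577 mol, so m = 0.02577 × 58.69 = 1.512 g.
Volume = m/ρ = 1.512 / 8.91 = 0.1698 cm³.
Thickness = V/A = 0.1698 / 173 = 9.81 × 10⁻⁴ cm = 9.81 μm.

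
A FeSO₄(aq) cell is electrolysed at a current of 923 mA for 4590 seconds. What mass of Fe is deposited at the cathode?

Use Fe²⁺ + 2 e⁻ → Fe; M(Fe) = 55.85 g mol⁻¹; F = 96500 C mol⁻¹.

Q = I·t = 0.9230 A × 4590.0 s = 4237 C.
n(e⁻) = Q/F = 4237 / 96500 = 0.04390 mol.
Fe²⁺ + 2 e⁻ → Fe, so n(Fe) = n(e⁻)/2 = 0.02195 mol.
m = n·M = 0.02195 × 55.85 = 1.23 g.

1.23 g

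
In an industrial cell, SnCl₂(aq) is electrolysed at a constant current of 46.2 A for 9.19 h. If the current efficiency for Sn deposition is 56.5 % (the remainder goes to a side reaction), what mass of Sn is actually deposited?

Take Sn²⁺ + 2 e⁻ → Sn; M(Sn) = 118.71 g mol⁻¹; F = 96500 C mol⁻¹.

Q = I·t = 46.20 × 33084 = 1528000 C.
n(e⁻) = 1528000/96500 = 15.84 mol; theoretically n(Sn) = 15.84/2 = 7.920 mol, m_theo = 940.1 g.
At 56.5 % efficiency, m_actual = 0.565 × 940.1 = 531 g.

531 g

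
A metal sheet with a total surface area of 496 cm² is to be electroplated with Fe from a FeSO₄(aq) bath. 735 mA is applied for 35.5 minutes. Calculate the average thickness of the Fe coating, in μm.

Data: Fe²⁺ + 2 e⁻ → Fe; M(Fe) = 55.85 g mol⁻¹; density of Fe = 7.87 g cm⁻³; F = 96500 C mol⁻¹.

Q = I·t = 0.7350 × 2130.0 = 1566 C; n(e⁻) = 0.01622 mol.
n(Fe) = n(e⁻)/2 = 0.008112 mol, so m = 0.008112 × 55.85 = 0.4530 g.
Volume = m/ρ = 0.4530 / 7.87 = 0.05756 cm³.
Thickness = V/A = 0.05756 / 496 = 1.16 × 10⁻⁴ cm = 1.16 μm.

1.16 μm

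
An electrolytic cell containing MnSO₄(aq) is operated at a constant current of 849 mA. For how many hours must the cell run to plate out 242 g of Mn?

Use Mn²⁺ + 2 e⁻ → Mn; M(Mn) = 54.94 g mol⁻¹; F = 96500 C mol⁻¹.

278 h

n(Mn) = m/M = 242 / 54.94 = 4.405 mol.
Each Mn atom requires 2 electrons, so n(e⁻) = 2 × 4.405 = 8.810 mol.
Q = n(e⁻)·F = 8.810 × 96500 = 850100 C.
t = Q/I = 850100 / 0.8490 A = 1001000 s = 278 h.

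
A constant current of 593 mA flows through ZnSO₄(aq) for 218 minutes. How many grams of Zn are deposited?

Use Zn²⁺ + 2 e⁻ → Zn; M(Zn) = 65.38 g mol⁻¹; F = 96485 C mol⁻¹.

Q = I·t = 0.5930 A × 13080 s = 7756 C.
n(e⁻) = Q/F = 7756 / 96485 = 0.08039 mol.
Zn²⁺ + 2 e⁻ → Zn, so n(Zn) = n(e⁻)/2 = 0.04020 mol.
m = n·M = 0.04020 × 65.38 = 2.63 g.

2.63 g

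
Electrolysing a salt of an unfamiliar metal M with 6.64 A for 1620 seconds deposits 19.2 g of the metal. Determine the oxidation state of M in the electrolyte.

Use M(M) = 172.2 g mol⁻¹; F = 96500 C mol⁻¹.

+1

Q = I·t = 6.640 A × 1620.0 s = 10760 C, so n(e⁻) = 10760/96500 = 0.1115 mol.
n(M) deposited = 19.2 / 172.2 = 0.1115 mol.
Electrons per atom = n(e⁻)/n(M) = 0.1115 / 0.1115 = 1.00 ≈ 1, so the ion is M⁺.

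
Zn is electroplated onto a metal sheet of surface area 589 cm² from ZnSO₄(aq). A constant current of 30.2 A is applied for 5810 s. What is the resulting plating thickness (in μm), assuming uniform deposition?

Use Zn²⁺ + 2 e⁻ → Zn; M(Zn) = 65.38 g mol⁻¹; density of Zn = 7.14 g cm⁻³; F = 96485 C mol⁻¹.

141 μm

Q = I·t = 30.20 × 5810.0 = 175500 C; n(e⁻) = 1.819 mol.
n(Zn) = n(e⁻)/2 = 0.9093 mol, so m = 0.9093 × 65.38 = 59.45 g.
Volume = m/ρ = 59.45 / 7.14 = 8.326 cm³.
Thickness = V/A = 8.326 / 589 = 0.0141 cm = 141 μm.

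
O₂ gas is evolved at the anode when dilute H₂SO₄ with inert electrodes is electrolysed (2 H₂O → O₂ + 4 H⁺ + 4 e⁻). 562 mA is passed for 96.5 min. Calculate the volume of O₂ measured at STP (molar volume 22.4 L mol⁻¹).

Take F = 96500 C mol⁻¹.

Q = I·t = 0.5620 A × 5790.0 s = 3254 C.
n(e⁻) = Q/F = 3254 / 96500 = 0.03372 mol.
4 electrons are transferred per O₂ molecule, so n(O₂) = 0.03372 / 4 = 0.008430 mol.
V = n × V_m = 0.008430 × 22.4 = 0.189 L.

0.189 L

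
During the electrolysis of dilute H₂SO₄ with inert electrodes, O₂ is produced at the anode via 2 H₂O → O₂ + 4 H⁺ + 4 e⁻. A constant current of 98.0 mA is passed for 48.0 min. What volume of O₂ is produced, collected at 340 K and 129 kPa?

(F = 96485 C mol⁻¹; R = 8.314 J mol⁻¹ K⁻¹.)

0.0160 L

Q = I·t = 0.09800 A × 2880.0 s = 282.2 C.
n(e⁻) = Q/F = 282.2 / 96485 = 0.002925 mol.
4 electrons are transferred per O₂ molecule, so n(O₂) = 0.002925 / 4 = 0.0007313 mol.
V = nRT/P = (0.0007313 × 8.314 × 340) / (129 × 10³ Pa) = 1.60 × 10⁻⁵ m³ = 0.0160 L.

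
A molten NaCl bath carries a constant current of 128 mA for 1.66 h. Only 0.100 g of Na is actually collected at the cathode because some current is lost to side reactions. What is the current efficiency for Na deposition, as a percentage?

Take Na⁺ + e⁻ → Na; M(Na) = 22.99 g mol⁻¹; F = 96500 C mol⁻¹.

Q = I·t = 0.1280 × 5976.0 = 764.9 C; n(e⁻) = 764.9/96500 = 0.007927 mol.
Theoretical n(Na) = n(e⁻)/1 = 0.007927 mol, i.e. m_theo = 0.007927 × 22.99 = 0.1822 g.
Efficiency = m_actual / m_theo = 0.100 / 0.1822 = 54.9 %.

54.9 %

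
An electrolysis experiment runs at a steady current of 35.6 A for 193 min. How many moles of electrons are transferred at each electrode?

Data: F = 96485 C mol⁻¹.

4.27 mol

Q = I·t = 35.60 A × 11580 s = 412200 C.
n(e⁻) = Q/F = 412200 / 96485 = 4.27 mol.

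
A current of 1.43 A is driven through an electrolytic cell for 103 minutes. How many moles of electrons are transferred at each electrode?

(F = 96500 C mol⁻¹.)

0.0916 mol

Q = I·t = 1.430 A × 6180.0 s = 8837 C.
n(e⁻) = Q/F = 8837 / 96500 = 0.0916 mol.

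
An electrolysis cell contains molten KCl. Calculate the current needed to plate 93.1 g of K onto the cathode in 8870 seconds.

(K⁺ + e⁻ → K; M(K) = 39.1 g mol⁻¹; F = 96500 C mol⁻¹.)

25.9 A

n(K) = 93.1 / 39.1 = 2.381 mol.
n(e⁻) = 1 × 2.381 = 2.381 mol.
Q = n(e⁻)·F = 2.381 × 96500 = 229800 C.
I = Q/t = 229800 / 8870.0 s = 25.9 A.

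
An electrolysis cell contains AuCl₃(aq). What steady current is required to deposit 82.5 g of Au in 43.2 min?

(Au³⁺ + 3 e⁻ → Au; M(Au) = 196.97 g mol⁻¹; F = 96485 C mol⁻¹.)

n(Au) = 82.5 / 196.97 = 0.4188 mol.
n(e⁻) = 3 × 0.4188 = 1.257 mol.
Q = n(e⁻)·F = 1.257 × 96485 = 121200 C.
I = Q/t = 121200 / 2592.0 s = 46.8 A.

46.8 A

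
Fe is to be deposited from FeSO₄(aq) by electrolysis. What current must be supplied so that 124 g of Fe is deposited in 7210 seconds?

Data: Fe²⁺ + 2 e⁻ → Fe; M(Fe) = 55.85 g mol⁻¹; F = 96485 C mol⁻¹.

59.4 A

n(Fe) = 124 / 55.85 = 2.220 mol.
n(e⁻) = 2 × 2.220 = 4.440 mol.
Q = n(e⁻)·F = 4.440 × 96485 = 428400 C.
I = Q/t = 428400 / 7210.0 s = 59.4 A.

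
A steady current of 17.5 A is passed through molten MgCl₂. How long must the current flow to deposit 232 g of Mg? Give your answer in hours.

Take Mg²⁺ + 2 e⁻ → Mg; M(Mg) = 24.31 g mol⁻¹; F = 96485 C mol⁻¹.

n(Mg) = m/M = 232 / 24.31 = 9.543 mol.
Each Mg atom requires 2 electrons, so n(e⁻) = 2 × 9.543 = 19.09 mol.
Q = n(e⁻)·F = 19.09 × 96485 = 1842000 C.
t = Q/I = 1842000 / 17.50 A = 105200 s = 29.2 h.

29.2 h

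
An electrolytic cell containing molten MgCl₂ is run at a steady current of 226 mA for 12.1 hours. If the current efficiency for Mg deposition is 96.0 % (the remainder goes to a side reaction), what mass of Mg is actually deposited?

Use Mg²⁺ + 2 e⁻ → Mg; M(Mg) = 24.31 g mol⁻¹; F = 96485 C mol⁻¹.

1.19 g

Q = I·t = 0.2260 × 43560 = 9845 C.
n(e⁻) = 9845/96485 = 0.1020 mol; theoretically n(Mg) = 0.1020/2 = 0.05102 mol, m_theo = 1.240 g.
At 96.0 % efficiency, m_actual = 0.960 × 1.240 = 1.19 g.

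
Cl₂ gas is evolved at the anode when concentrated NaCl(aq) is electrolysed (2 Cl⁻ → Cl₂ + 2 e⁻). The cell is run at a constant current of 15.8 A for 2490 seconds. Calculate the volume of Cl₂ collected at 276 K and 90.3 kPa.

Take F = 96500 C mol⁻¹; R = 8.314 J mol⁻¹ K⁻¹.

5.18 L

Q = I·t = 15.80 A × 2490.0 s = 39340 C.
n(e⁻) = Q/F = 39340 / 96500 = 0.4077 mol.
2 electrons are transferred per Cl₂ molecule, so n(Cl₂) = 0.4077 / 2 = 0.2038 mol.
V = nRT/P = (0.2038 × 8.314 × 276) / (90.3 × 10³ Pa) = 0.00518 m³ = 5.18 L.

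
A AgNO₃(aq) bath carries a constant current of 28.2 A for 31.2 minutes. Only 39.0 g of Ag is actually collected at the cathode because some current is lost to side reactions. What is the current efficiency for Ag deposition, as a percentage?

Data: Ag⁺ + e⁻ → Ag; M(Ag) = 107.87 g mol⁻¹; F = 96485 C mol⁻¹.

Q = I·t = 28.20 × 1872.0 = 52790 C; n(e⁻) = 52790/96485 = 0.5471 mol.
Theoretical n(Ag) = n(e⁻)/1 = 0.5471 mol, i.e. m_theo = 0.5471 × 107.87 = 59.02 g.
Efficiency = m_actual / m_theo = 39.0 / 59.02 = 66.1 %.

66.1 %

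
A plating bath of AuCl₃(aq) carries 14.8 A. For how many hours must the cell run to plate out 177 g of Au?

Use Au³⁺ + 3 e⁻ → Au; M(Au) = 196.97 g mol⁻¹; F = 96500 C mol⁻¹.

n(Au) = m/M = 177 / 196.97 = 0.8986 mol.
Each Au atom requires 3 electrons, so n(e⁻) = 3 × 0.8986 = 2.696 mol.
Q = n(e⁻)·F = 2.696 × 96500 = 260100 C.
t = Q/I = 260100 / 14.80 A = 17580 s = 4.88 h.

4.88 h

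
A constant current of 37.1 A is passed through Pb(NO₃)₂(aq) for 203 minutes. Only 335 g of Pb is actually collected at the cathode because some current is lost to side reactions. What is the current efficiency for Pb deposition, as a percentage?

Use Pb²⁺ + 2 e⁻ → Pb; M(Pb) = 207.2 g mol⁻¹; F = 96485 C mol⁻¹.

Q = I·t = 37.10 × 12180 = 451900 C; n(e⁻) = 451900/96485 = 4.683 mol.
Theoretical n(Pb) = n(e⁻)/2 = 2.342 mol, i.e. m_theo = 2.342 × 207.2 = 485.2 g.
Efficiency = m_actual / m_theo = 335 / 485.2 = 69.0 %.

69.0 %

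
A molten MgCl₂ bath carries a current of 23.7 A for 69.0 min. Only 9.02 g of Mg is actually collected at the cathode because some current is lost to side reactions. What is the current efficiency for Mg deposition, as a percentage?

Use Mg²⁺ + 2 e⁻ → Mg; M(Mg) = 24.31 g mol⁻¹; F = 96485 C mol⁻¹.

73.0 %

Q = I·t = 23.70 × 4140.0 = 98120 C; n(e⁻) = 98120/96485 = 1.017 mol.
Theoretical n(Mg) = n(e⁻)/2 = 0.5085 mol, i.e. m_theo = 0.5085 × 24.31 = 12.36 g.
Efficiency = m_actual / m_theo = 9.02 / 12.36 = 73.0 %.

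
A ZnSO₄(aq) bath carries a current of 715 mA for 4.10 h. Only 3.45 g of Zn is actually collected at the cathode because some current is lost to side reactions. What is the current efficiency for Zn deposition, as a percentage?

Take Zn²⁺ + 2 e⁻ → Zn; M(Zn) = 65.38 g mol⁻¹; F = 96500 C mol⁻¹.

Q = I·t = 0.7150 × 14760 = 10550 C; n(e⁻) = 10550/96500 = 0.1094 mol.
Theoretical n(Zn) = n(e⁻)/2 = 0.05468 mol, i.e. m_theo = 0.05468 × 65.38 = 3.575 g.
Efficiency = m_actual / m_theo = 3.45 / 3.575 = 96.5 %.

96.5 %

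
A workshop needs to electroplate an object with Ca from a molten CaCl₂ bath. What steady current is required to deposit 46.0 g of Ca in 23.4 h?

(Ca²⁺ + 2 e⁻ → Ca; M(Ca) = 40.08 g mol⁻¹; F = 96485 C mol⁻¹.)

2.63 A

n(Ca) = 46.0 / 40.08 = 1.148 mol.
n(e⁻) = 2 × 1.148 = 2.295 mol.
Q = n(e⁻)·F = 2.295 × 96485 = 221500 C.
I = Q/t = 221500 / 84240 s = 2.63 A.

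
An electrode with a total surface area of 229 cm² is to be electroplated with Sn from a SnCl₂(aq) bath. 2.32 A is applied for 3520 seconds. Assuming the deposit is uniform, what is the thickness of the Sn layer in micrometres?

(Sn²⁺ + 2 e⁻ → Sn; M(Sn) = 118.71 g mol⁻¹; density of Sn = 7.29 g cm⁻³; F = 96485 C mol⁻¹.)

Q = I·t = 2.320 × 3520.0 = 8166 C; n(e⁻) = 0.08464 mol.
n(Sn) = n(e⁻)/2 = 0.04232 mol, so m = 0.04232 × 118.71 = 5.024 g.
Volume = m/ρ = 5.024 / 7.29 = 0.6891 cm³.
Thickness = V/A = 0.6891 / 229 = 0.00301 cm = 30.1 μm.

30.1 μm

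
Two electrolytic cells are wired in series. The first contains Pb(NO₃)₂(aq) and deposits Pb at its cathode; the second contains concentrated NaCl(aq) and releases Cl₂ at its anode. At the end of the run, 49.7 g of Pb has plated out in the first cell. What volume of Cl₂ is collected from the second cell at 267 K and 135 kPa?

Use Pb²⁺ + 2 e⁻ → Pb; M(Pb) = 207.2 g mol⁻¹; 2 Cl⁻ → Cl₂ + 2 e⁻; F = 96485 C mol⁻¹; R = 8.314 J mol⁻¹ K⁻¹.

n(Pb) = 49.7 / 207.2 = 0.2399 mol, so n(e⁻) = 2 × 0.2399 = 0.4797 mol.
The cells are in series, so the same 0.4797 mol of electrons passes through the second cell.
2 Cl⁻ → Cl₂ + 2 e⁻ — 2 mol e⁻ per mol Cl₂, so n(Cl₂) = 0.4797/2 = 0.2399 mol.
V = nRT/P = (0.2399 × 8.314 × 267) / (135 × 10³) = 0.00394 m³ = 3.94 L.

3.94 L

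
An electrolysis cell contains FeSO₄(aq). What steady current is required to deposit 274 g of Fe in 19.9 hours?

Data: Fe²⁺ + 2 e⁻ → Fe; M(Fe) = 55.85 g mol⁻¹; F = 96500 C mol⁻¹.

13.2 A

n(Fe) = 274 / 55.85 = 4.906 mol.
n(e⁻) = 2 × 4.906 = 9.812 mol.
Q = n(e⁻)·F = 9.812 × 96500 = 946900 C.
I = Q/t = 946900 / 71640 s = 13.2 A.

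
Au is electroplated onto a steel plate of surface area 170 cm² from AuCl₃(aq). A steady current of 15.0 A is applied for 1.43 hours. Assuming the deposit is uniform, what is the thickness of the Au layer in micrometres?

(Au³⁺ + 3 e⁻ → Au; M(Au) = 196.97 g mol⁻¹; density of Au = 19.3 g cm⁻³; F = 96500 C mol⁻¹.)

Q = I·t = 15.00 × 5148.0 = 77220 C; n(e⁻) = 0.8002 mol.
n(Au) = n(e⁻)/3 = 0.2667 mol, so m = 0.2667 × 196.97 = 52.54 g.
Volume = m/ρ = 52.54 / 19.3 = 2.722 cm³.
Thickness = V/A = 2.722 / 170 = 0.0160 cm = 160 μm.

160 μm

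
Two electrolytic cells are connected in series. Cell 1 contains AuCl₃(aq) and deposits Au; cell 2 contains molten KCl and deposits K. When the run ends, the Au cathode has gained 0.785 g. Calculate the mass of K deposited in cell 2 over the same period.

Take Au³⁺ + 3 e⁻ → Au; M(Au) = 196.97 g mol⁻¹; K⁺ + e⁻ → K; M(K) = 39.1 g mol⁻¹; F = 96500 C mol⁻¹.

0.467 g

n(Au) = 0.785 / 196.97 = 0.003985 mol.
Since Au³⁺ + 3 e⁻ → Au, n(e⁻) passed = 3 × 0.003985 = 0.01196 mol.
Cells in series carry the same charge, so the same 0.01196 mol of electrons passes through cell 2.
K⁺ + e⁻ → K, so n(K) = 0.01196 / 1 = 0.01196 mol.
m(K) = 0.01196 × 39.1 = 0.467 g.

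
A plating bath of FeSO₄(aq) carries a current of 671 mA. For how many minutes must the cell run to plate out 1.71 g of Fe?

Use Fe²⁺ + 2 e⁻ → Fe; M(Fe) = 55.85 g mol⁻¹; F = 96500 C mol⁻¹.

n(Fe) = m/M = 1.71 / 55.85 = 0.03062 mol.
Each Fe atom requires 2 electrons, so n(e⁻) = 2 × 0.03062 = 0.06124 mol.
Q = n(e⁻)·F = 0.06124 × 96500 = 5909 C.
t = Q/I = 5909 / 0.6710 A = 8807 s = 147 min.

147 min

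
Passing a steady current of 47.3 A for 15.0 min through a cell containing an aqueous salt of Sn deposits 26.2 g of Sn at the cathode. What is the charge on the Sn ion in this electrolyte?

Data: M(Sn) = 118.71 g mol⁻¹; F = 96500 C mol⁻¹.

+2

Q = I·t = 47.30 A × 900.00 s = 42570 C, so n(e⁻) = 42570/96500 = 0.4411 mol.
n(Sn) deposited = 26.2 / 118.71 = 0.2207 mol.
Electrons per atom = n(e⁻)/n(Sn) = 0.4411 / 0.2207 = 2.00 ≈ 2, so the ion is Sn²⁺.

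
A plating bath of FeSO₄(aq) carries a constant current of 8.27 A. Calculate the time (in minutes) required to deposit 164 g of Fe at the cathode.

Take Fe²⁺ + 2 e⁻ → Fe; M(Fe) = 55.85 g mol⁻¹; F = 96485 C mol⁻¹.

n(Fe) = m/M = 164 / 55.85 = 2.936 mol.
Each Fe atom requires 2 electrons, so n(e⁻) = 2 × 2.936 = 5.873 mol.
Q = n(e⁻)·F = 5.873 × 96485 = 566600 C.
t = Q/I = 566600 / 8.270 A = 68520 s = 1140 min.

1140 min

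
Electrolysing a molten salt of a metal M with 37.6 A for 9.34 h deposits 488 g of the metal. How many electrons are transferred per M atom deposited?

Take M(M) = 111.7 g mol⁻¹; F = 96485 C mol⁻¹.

Q = I·t = 37.60 A × 33624 s = 1264000 C, so n(e⁻) = 1264000/96485 = 13.10 mol.
n(M) deposited = 488 / 111.7 = 4.369 mol.
Electrons per atom = n(e⁻)/n(M) = 13.10 / 4.369 = 3.00 ≈ 3, so the ion is M³⁺.

3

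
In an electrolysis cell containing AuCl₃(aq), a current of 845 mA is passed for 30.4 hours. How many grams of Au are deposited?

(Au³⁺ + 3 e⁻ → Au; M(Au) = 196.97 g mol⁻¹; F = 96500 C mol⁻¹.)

62.9 g

Q = I·t = 0.8450 A × 109440 s = 92480 C.
n(e⁻) = Q/F = 92480 / 96500 = 0.9583 mol.
Au³⁺ + 3 e⁻ → Au, so n(Au) = n(e⁻)/3 = 0.3194 mol.
m = n·M = 0.3194 × 196.97 = 62.9 g.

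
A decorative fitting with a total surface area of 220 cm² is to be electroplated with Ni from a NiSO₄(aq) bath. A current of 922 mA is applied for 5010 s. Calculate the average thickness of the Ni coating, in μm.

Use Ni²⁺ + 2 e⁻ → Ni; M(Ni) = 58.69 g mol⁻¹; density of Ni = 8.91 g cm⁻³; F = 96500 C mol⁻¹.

Q = I·t = 0.9220 × 5010.0 = 4619 C; n(e⁻) = 0.04787 mol.
n(Ni) = n(e⁻)/2 = 0.02393 mol, so m = 0.02393 × 58.69 = 1.405 g.
Volume = m/ρ = 1.405 / 8.91 = 0.1577 cm³.
Thickness = V/A = 0.1577 / 220 = 7.17 × 10⁻⁴ cm = 7.17 μm.

7.17 μm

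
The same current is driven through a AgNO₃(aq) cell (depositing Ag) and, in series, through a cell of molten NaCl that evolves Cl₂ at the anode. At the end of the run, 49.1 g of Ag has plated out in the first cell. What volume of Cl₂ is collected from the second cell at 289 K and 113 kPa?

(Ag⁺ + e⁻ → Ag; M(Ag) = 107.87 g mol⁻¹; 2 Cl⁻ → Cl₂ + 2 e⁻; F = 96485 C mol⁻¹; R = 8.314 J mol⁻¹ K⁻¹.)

n(Ag) = 49.1 / 107.87 = 0.4552 mol, so n(e⁻) = 1 × 0.4552 = 0.4552 mol.
The cells are in series, so the same 0.4552 mol of electrons passes through the second cell.
2 Cl⁻ → Cl₂ + 2 e⁻ — 2 mol e⁻ per mol Cl₂, so n(Cl₂) = 0.4552/2 = 0.2276 mol.
V = nRT/P = (0.2276 × 8.314 × 289) / (113 × 10³) = 0.00484 m³ = 4.84 L.

4.84 L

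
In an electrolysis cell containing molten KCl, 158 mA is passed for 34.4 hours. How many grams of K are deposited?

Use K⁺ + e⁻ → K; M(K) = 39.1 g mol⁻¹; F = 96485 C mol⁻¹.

7.93 g

Q = I·t = 0.1580 A × 123840 s = 19570 C.
n(e⁻) = Q/F = 19570 / 96485 = 0.2028 mol.
K⁺ + e⁻ → K, so n(K) = n(e⁻)/1 = 0.2028 mol.
m = n·M = 0.2028 × 39.1 = 7.93 g.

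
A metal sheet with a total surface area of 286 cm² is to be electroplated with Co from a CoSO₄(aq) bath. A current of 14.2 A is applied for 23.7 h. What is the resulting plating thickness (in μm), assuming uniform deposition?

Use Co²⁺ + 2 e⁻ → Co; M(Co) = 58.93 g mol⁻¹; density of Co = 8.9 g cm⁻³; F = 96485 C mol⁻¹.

Q = I·t = 14.20 × 85320 = 1212000 C; n(e⁻) = 12.56 mol.
n(Co) = n(e⁻)/2 = 6.278 mol, so m = 6.278 × 58.93 = 370.0 g.
Volume = m/ρ = 370.0 / 8.9 = 41.57 cm³.
Thickness = V/A = 41.57 / 286 = 0.145 cm = 1450 μm.

1450 μm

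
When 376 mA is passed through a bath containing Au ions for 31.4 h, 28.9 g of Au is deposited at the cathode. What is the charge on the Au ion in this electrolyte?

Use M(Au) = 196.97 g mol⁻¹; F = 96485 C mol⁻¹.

+3

Q = I·t = 0.3760 A × 113040 s = 42500 C, so n(e⁻) = 42500/96485 = 0.4405 mol.
n(Au) deposited = 28.9 / 196.97 = 0.1467 mol.
Electrons per atom = n(e⁻)/n(Au) = 0.4405 / 0.1467 = 3.00 ≈ 3, so the ion is Au³⁺.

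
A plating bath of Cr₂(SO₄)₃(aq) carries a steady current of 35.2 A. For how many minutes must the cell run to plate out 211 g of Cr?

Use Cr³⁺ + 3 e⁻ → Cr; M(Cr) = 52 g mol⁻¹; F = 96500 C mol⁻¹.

n(Cr) = m/M = 211 / 52 = 4.058 mol.
Each Cr atom requires 3 electrons, so n(e⁻) = 3 × 4.058 = 12.17 mol.
Q = n(e⁻)·F = 12.17 × 96500 = 1175000 C.
t = Q/I = 1175000 / 35.20 A = 33370 s = 556 min.

556 min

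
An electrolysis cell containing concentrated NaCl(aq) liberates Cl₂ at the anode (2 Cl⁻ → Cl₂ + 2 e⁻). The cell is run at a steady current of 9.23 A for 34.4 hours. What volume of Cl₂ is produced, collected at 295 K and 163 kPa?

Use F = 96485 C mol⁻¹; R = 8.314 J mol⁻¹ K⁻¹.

Q = I·t = 9.230 A × 123840 s = 1143000 C.
n(e⁻) = Q/F = 1143000 / 96485 = 11.85 mol.
2 electrons are transferred per Cl₂ molecule, so n(Cl₂) = 11.85 / 2 = 5.923 mol.
V = nRT/P = (5.923 × 8.314 × 295) / (163 × 10³ Pa) = 0.0891 m³ = 89.1 L.

89.1 L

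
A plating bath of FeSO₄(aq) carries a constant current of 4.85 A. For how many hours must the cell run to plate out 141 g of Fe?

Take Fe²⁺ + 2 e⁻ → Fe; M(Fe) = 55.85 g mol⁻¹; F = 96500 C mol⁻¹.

n(Fe) = m/M = 141 / 55.85 = 2.525 mol.
Each Fe atom requires 2 electrons, so n(e⁻) = 2 × 2.525 = 5.049 mol.
Q = n(e⁻)·F = 5.049 × 96500 = 487300 C.
t = Q/I = 487300 / 4.850 A = 100500 s = 27.9 h.

27.9 h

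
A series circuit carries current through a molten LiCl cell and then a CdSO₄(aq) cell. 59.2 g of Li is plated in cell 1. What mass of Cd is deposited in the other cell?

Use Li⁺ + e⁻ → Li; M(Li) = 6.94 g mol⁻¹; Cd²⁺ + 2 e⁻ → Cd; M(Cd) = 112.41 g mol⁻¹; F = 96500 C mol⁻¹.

n(Li) = 59.2 / 6.94 = 8.530 mol.
Since Li⁺ + e⁻ → Li, n(e⁻) passed = 1 × 8.530 = 8.530 mol.
Cells in series carry the same charge, so the same 8.530 mol of electrons passes through cell 2.
Cd²⁺ + 2 e⁻ → Cd, so n(Cd) = 8.530 / 2 = 4.265 mol.
m(Cd) = 4.265 × 112.41 = 479 g.

479 g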